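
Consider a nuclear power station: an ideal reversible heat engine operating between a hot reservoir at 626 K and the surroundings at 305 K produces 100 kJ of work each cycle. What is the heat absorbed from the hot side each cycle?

Carnot efficiency: η = 1 − T_C/T_H = 1 − 305.00/626.00 = 0.5128.
Q_H = W/η = 100/0.5128 = 195 kJ.

Q_H ≈ 195 kJ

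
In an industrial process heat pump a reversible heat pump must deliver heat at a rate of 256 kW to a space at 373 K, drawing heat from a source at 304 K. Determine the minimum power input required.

Ẇ_in ≈ 47.4 kW

The Carnot heat-pump COP is COP_HP = T_H/(T_H − T_C) = 373.00/69.00 = 5.4058.
W = Q_H/COP_HP = 256/5.4058 = 47.4 kW.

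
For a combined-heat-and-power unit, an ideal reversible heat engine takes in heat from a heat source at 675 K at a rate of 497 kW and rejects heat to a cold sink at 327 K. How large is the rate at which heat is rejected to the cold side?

Since the cycle is reversible, η = 1 − T_C/T_H = 1 − 327.00/675.00 = 0.5156.
For a reversible cycle Q_C/Q_H = T_C/T_H, so Q_C = 497 × 327.00/675.00 = 240.8 kW.

Q̇_C ≈ 240.8 kW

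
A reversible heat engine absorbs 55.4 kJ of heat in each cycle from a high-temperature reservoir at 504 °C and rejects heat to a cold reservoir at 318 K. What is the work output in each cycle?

W ≈ 32.7 kJ

T_H = 504 °C → 504 + 273.15 = 777.15 K.
η_rev = 1 − T_C/T_H = 1 − 318.00/777.15 = 0.5908.
W = η·Q_H = 0.5908 × 55.4 = 32.7 kJ.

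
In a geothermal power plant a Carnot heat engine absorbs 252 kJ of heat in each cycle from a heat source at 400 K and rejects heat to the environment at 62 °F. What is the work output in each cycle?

W ≈ 69.42 kJ

T_C = 62 °F → (62 − 32) × 5/9 = 16.67 °C = 289.82 K.
Since the cycle is reversible, η = 1 − T_C/T_H = 1 − 289.82/400.00 = 0.2755.
W = η·Q_H = 0.2755 × 252 = 69.42 kJ.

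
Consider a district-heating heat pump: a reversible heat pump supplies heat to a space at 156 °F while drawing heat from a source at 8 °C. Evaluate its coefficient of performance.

COP_HP ≈ 5.62

T_H = 156 °F → (156 − 32) × 5/9 = 68.89 °C = 342.04 K.
T_C = 8 °C → 8 + 273.15 = 281.15 K.
COP_HP = T_H/(T_H − T_C) = 342.04/(342.04 − 281.15) = 5.62.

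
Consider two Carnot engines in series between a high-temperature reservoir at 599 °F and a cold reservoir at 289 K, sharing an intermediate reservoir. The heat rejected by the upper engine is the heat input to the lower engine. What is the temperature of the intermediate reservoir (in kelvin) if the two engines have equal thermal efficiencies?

T_m ≈ 412 K

T_H = 599 °F → (599 − 32) × 5/9 = 315.00 °C = 588.15 K.
Equal efficiencies require 1 − T_m/T_H = 1 − T_C/T_m, i.e. T_m/T_H = T_C/T_m, so T_m = √(T_H·T_C) = √(588.15 × 289.00) = 412 K.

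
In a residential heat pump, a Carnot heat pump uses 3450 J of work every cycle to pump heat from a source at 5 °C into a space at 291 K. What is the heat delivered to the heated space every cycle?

Q_H ≈ 78130 J

T_C = 5 °C → 5 + 273.15 = 278.15 K.
Reversible heating COP: COP_HP = T_H/(T_H − T_C) = 291.00/12.85 = 22.6459.
Q_H = COP_HP · W = 22.6459 × 3450 = 78130 J.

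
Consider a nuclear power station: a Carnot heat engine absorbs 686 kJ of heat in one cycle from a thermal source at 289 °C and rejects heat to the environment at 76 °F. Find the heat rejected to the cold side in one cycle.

Q_C ≈ 363 kJ

T_H = 289 °C → 289 + 273.15 = 562.15 K.
T_C = 76 °F → (76 − 32) × 5/9 = 24.44 °C = 297.59 K.
The Carnot efficiency is η = 1 − T_C/T_H = 1 − 297.59/562.15 = 0.4706.
For a reversible cycle Q_C/Q_H = T_C/T_H, so Q_C = 686 × 297.59/562.15 = 363 kJ.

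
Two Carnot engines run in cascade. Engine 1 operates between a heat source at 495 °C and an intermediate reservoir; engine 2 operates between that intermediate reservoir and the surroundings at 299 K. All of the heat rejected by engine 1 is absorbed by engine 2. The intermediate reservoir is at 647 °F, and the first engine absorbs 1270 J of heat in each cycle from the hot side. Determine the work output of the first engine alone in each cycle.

T_H = 495 °C → 495 + 273.15 = 768.15 K.
T_m = 647 °F → (647 − 32) × 5/9 = 341.67 °C = 614.82 K.
First-stage efficiency η₁ = 1 − T_m/T_H = 1 − 614.82/768.15 = 0.1996.
W₁ = η₁·Q_H = 0.1996 × 1270 = 254 J.

W₁ ≈ 254 J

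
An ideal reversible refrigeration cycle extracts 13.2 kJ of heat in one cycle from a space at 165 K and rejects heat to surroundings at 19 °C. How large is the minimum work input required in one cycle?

T_H = 19 °C → 19 + 273.15 = 292.15 K.
Carnot COP: COP_R = T_C/(T_H − T_C) = 165.00/127.15 = 1.2977.
W = Q_C/COP_R = 13.2/1.2977 = 10.2 kJ.

W_in ≈ 10.2 kJ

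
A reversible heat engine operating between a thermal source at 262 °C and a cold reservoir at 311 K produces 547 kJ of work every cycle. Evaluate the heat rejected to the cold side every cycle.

Q_C ≈ 759 kJ

T_H = 262 °C → 262 + 273.15 = 535.15 K.
The Carnot efficiency is η = 1 − T_C/T_H = 1 − 311.00/535.15 = 0.4189.
Since Q_C/Q_H = T_C/T_H and Q_H = W/η, Q_C = W·T_C/(T_H − T_C) = 547 × 311.00/224.15 = 759 kJ.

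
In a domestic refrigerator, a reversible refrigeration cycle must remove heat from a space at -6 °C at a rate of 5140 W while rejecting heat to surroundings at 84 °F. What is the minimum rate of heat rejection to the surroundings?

T_H = 84 °F → (84 − 32) × 5/9 = 28.89 °C = 302.04 K.
T_C = -6 °C → -6 + 273.15 = 267.15 K.
For a reversible cycle Q_H/Q_C = T_H/T_C, so Q_H = Q_C·T_H/T_C = 5140 × 302.04/267.15 = 5810 W.

Q̇_H ≈ 5810 W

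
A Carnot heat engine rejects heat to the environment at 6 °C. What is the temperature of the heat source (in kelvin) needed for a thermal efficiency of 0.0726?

T_C = 6 °C → 6 + 273.15 = 279.15 K.
From η = 1 − T_C/T_H, solving for T_H gives T_H = T_C/(1 − η) = 279.15/(1 − 0.0726) = 301.0 K.

T_H ≈ 301.0 K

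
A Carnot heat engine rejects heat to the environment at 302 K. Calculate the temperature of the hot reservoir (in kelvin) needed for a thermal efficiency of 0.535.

From η = 1 − T_C/T_H, solving for T_H gives T_H = T_C/(1 − η) = 302.00/(1 − 0.535) = 649.5 K.

T_H ≈ 649.5 K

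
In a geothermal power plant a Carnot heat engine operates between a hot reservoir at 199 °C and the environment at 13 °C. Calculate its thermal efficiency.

η ≈ 0.394

T_H = 199 °C → 199 + 273.15 = 472.15 K.
T_C = 13 °C → 13 + 273.15 = 286.15 K.
Since the cycle is reversible, η = 1 − T_C/T_H = 1 − 286.15/472.15 = 0.394.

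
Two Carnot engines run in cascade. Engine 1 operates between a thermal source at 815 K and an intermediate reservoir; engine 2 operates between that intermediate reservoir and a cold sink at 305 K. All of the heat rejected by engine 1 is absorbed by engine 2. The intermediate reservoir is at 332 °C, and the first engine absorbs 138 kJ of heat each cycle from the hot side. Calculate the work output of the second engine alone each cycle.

T_m = 332 °C → 332 + 273.15 = 605.15 K.
Heat entering the second stage: Q_m = Q_H·(T_m/T_H) = 138 × 605.15/815.00 = 102 kJ.
Second-stage efficiency η₂ = 1 − T_C/T_m = 1 − 305.00/605.15 = 0.4960, so W₂ = η₂·Q_m = 50.8 kJ.

W₂ ≈ 50.8 kJ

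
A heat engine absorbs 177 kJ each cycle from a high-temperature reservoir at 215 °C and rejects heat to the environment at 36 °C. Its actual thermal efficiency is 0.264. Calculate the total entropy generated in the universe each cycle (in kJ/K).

ΔS_univ ≈ 0.05879 kJ/K

T_H = 215 °C → 215 + 273.15 = 488.15 K.
T_C = 36 °C → 36 + 273.15 = 309.15 K.
W = η·Q_H = 0.264 × 177 = 46.73 kJ, so Q_C = Q_H − W = 130.3 kJ.
The hot reservoir loses entropy Q_H/T_H = 177/488.15 = 0.3626 kJ/K; the cold reservoir gains Q_C/T_C = 130.3/309.15 = 0.4214 kJ/K.
ΔS_univ = −Q_H/T_H + Q_C/T_C = 0.05879 kJ/K (> 0, since η = 0.264 < η_Carnot = 0.367).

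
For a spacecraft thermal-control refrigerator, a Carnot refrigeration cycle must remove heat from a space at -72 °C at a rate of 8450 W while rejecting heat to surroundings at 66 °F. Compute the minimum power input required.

Ẇ_in ≈ 3820 W

T_H = 66 °F → (66 − 32) × 5/9 = 18.89 °C = 292.04 K.
T_C = -72 °C → -72 + 273.15 = 201.15 K.
The reversible coefficient of performance is COP_R = T_C/(T_H − T_C) = 201.15/90.89 = 2.2131.
W = Q_C/COP_R = 8450/2.2131 = 3820 W.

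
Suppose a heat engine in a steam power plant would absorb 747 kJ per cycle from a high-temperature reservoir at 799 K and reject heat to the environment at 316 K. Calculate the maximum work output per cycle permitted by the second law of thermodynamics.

W_max ≈ 452 kJ

The second-law ceiling is the Carnot efficiency, η_max = 1 − T_C/T_H = 1 − 316.00/799.00 = 0.6045.
W_max = η_max · Q_H = 0.6045 × 747 = 452 kJ.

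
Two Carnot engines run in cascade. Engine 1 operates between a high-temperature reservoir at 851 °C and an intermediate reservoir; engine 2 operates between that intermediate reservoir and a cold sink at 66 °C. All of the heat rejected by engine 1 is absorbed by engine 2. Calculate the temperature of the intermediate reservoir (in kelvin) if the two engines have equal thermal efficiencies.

T_H = 851 °C → 851 + 273.15 = 1124.15 K.
T_C = 66 °C → 66 + 273.15 = 339.15 K.
Equal efficiencies require 1 − T_m/T_H = 1 − T_C/T_m, i.e. T_m/T_H = T_C/T_m, so T_m = √(T_H·T_C) = √(1124.15 × 339.15) = 617.5 K.

T_m ≈ 617.5 K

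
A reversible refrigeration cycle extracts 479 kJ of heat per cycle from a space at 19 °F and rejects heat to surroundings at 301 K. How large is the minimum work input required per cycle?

T_C = 19 °F → (19 − 32) × 5/9 = -7.22 °C = 265.93 K.
Carnot COP: COP_R = T_C/(T_H − T_C) = 265.93/35.07 = 7.5823.
W = Q_C/COP_R = 479/7.5823 = 63.2 kJ.

W_in ≈ 63.2 kJ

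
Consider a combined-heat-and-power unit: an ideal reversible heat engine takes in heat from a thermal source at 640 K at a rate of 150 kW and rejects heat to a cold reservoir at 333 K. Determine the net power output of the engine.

For a reversible engine, η = 1 − T_C/T_H = 1 − 333.00/640.00 = 0.4797.
W = η·Q_H = 0.4797 × 150 = 72.0 kW.

Ẇ ≈ 72.0 kW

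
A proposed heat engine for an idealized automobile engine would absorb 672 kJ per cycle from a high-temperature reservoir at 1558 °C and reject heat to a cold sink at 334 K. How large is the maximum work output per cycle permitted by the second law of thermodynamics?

W_max ≈ 549.4 kJ

T_H = 1558 °C → 1558 + 273.15 = 1831.15 K.
The upper bound on efficiency is η_max = 1 − T_C/T_H = 1 − 334.00/1831.15 = 0.8176.
W_max = η_max · Q_H = 0.8176 × 672 = 549.4 kJ.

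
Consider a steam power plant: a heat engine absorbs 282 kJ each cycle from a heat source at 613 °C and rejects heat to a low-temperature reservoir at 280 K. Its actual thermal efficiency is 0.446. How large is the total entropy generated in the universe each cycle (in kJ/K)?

T_H = 613 °C → 613 + 273.15 = 886.15 K.
W = η·Q_H = 0.446 × 282 = 125.8 kJ, so Q_C = Q_H − W = 156.2 kJ.
Entropy balance on the reservoirs: −Q_H/T_H = -0.3182 kJ/K, +Q_C/T_C = 0.5580 kJ/K.
ΔS_univ = −Q_H/T_H + Q_C/T_C = 0.240 kJ/K (> 0, since η = 0.446 < η_Carnot = 0.684).

ΔS_univ ≈ 0.240 kJ/K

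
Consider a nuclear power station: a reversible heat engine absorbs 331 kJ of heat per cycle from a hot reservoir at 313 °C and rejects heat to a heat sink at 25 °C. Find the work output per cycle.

T_H = 313 °C → 313 + 273.15 = 586.15 K.
T_C = 25 °C → 25 + 273.15 = 298.15 K.
Carnot efficiency: η = 1 − T_C/T_H = 1 − 298.15/586.15 = 0.4913.
W = η·Q_H = 0.4913 × 331 = 162.6 kJ.

W ≈ 162.6 kJ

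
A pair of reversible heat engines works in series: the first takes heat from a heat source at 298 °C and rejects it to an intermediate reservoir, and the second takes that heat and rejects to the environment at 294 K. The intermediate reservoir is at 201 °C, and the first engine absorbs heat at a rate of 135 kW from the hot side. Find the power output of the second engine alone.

Ẇ₂ ≈ 42.58 kW

T_H = 298 °C → 298 + 273.15 = 571.15 K.
T_m = 201 °C → 201 + 273.15 = 474.15 K.
Heat entering the second stage: Q_m = Q_H·(T_m/T_H) = 135 × 474.15/571.15 = 112.1 kW.
Second-stage efficiency η₂ = 1 − T_C/T_m = 1 − 294.00/474.15 = 0.3799, so W₂ = η₂·Q_m = 42.58 kW.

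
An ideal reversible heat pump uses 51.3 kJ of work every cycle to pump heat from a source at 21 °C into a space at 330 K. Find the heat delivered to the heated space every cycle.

Q_H ≈ 472 kJ

T_C = 21 °C → 21 + 273.15 = 294.15 K.
Reversible heating COP: COP_HP = T_H/(T_H − T_C) = 330.00/35.85 = 9.2050.
Q_H = COP_HP · W = 9.2050 × 51.3 = 472 kJ.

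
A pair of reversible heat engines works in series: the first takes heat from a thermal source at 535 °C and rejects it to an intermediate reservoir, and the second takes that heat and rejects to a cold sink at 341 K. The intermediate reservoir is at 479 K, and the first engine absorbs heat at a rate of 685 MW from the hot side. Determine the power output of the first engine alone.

Ẇ₁ ≈ 279.0 MW

T_H = 535 °C → 535 + 273.15 = 808.15 K.
First-stage efficiency η₁ = 1 − T_m/T_H = 1 − 479.00/808.15 = 0.4073.
W₁ = η₁·Q_H = 0.4073 × 685 = 279.0 MW.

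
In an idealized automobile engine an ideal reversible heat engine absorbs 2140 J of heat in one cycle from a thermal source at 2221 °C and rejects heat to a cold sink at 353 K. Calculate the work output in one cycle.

T_H = 2221 °C → 2221 + 273.15 = 2494.15 K.
Since the cycle is reversible, η = 1 − T_C/T_H = 1 − 353.00/2494.15 = 0.8585.
W = η·Q_H = 0.8585 × 2140 = 1840 J.

W ≈ 1840 J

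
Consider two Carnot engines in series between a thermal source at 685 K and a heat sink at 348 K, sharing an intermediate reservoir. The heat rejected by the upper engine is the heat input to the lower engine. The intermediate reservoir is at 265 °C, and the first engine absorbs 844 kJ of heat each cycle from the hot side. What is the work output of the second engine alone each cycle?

T_m = 265 °C → 265 + 273.15 = 538.15 K.
Heat entering the second stage: Q_m = Q_H·(T_m/T_H) = 844 × 538.15/685.00 = 663 kJ.
Second-stage efficiency η₂ = 1 − T_C/T_m = 1 − 348.00/538.15 = 0.3533, so W₂ = η₂·Q_m = 234 kJ.

W₂ ≈ 234 kJ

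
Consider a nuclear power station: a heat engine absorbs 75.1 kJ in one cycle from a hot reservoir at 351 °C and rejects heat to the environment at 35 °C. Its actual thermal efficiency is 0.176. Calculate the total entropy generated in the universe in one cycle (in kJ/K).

ΔS_univ ≈ 0.0805 kJ/K

T_H = 351 °C → 351 + 273.15 = 624.15 K.
T_C = 35 °C → 35 + 273.15 = 308.15 K.
W = η·Q_H = 0.176 × 75.1 = 13.22 kJ, so Q_C = Q_H − W = 61.88 kJ.
Reservoir entropy changes: ΔS_H = −Q_H/T_H = −75.1/624.15 = -0.1203 kJ/K and ΔS_C = +Q_C/T_C = 61.88/308.15 = 0.2008 kJ/K.
ΔS_univ = −Q_H/T_H + Q_C/T_C = 0.0805 kJ/K (> 0, since η = 0.176 < η_Carnot = 0.506).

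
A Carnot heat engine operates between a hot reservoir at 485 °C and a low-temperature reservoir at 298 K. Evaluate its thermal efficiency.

T_H = 485 °C → 485 + 273.15 = 758.15 K.
Since the cycle is reversible, η = 1 − T_C/T_H = 1 − 298.00/758.15 = 0.607.

η ≈ 0.607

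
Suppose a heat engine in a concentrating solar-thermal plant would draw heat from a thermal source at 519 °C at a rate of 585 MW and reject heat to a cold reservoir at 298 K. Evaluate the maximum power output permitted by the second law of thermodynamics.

T_H = 519 °C → 519 + 273.15 = 792.15 K.
The second-law ceiling is the Carnot efficiency, η_max = 1 − T_C/T_H = 1 − 298.00/792.15 = 0.6238.
W_max = η_max · Q_H = 0.6238 × 585 = 364.9 MW.

Ẇ_max ≈ 364.9 MW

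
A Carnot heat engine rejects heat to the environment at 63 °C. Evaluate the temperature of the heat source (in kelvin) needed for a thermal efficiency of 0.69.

T_H ≈ 1084 K

T_C = 63 °C → 63 + 273.15 = 336.15 K.
From η = 1 − T_C/T_H, solving for T_H gives T_H = T_C/(1 − η) = 336.15/(1 − 0.69) = 1084 K.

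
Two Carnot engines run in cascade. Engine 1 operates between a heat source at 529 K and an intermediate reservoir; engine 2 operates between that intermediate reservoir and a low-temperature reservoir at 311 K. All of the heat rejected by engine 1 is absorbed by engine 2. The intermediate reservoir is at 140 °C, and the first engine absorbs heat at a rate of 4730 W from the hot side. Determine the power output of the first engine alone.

Ẇ₁ ≈ 1040 W

T_m = 140 °C → 140 + 273.15 = 413.15 K.
First-stage efficiency η₁ = 1 − T_m/T_H = 1 − 413.15/529.00 = 0.2190.
W₁ = η₁·Q_H = 0.2190 × 4730 = 1040 W.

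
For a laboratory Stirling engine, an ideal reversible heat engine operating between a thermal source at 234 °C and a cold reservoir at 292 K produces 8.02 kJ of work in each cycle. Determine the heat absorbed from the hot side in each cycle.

T_H = 234 °C → 234 + 273.15 = 507.15 K.
The Carnot efficiency is η = 1 − T_C/T_H = 1 − 292.00/507.15 = 0.4242.
Q_H = W/η = 8.02/0.4242 = 18.90 kJ.

Q_H ≈ 18.90 kJ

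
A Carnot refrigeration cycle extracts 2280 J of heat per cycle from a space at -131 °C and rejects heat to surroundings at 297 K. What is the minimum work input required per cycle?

T_C = -131 °C → -131 + 273.15 = 142.15 K.
The reversible coefficient of performance is COP_R = T_C/(T_H − T_C) = 142.15/154.85 = 0.9180.
W = Q_C/COP_R = 2280/0.9180 = 2484 J.

W_in ≈ 2484 J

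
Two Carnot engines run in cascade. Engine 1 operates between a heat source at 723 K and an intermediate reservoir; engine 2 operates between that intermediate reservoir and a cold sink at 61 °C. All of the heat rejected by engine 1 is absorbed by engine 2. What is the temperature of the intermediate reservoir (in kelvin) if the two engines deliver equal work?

T_C = 61 °C → 61 + 273.15 = 334.15 K.
For reversible stages Q_m = Q_H·(T_m/T_H). Setting W₁ = Q_H(1 − T_m/T_H) equal to W₂ = Q_m(1 − T_C/T_m) = Q_H·(T_m − T_C)/T_H gives T_H − T_m = T_m − T_C, so T_m = (T_H + T_C)/2 = (723.00 + 334.15)/2 = 529 K.

T_m ≈ 529 K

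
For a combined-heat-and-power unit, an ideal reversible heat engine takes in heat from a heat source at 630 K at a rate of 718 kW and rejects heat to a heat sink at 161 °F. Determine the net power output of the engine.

T_C = 161 °F → (161 − 32) × 5/9 = 71.67 °C = 344.82 K.
For a reversible engine, η = 1 − T_C/T_H = 1 − 344.82/630.00 = 0.4527.
W = η·Q_H = 0.4527 × 718 = 325.0 kW.

Ẇ ≈ 325.0 kW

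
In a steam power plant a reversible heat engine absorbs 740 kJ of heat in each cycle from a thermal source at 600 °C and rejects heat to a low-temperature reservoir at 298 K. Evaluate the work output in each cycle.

T_H = 600 °C → 600 + 273.15 = 873.15 K.
Carnot efficiency: η = 1 − T_C/T_H = 1 − 298.00/873.15 = 0.6587.
W = η·Q_H = 0.6587 × 740 = 487.4 kJ.

W ≈ 487.4 kJ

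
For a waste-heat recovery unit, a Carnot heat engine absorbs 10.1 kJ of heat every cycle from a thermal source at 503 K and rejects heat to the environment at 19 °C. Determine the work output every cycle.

W ≈ 4.23 kJ

T_C = 19 °C → 19 + 273.15 = 292.15 K.
Carnot efficiency: η = 1 − T_C/T_H = 1 − 292.15/503.00 = 0.4192.
W = η·Q_H = 0.4192 × 10.1 = 4.23 kJ.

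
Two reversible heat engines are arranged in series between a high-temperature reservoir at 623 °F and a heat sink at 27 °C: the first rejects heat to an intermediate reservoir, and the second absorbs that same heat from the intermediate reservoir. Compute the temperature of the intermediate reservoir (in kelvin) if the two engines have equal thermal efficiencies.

T_H = 623 °F → (623 − 32) × 5/9 = 328.33 °C = 601.48 K.
T_C = 27 °C → 27 + 273.15 = 300.15 K.
Equal efficiencies require 1 − T_m/T_H = 1 − T_C/T_m, i.e. T_m/T_H = T_C/T_m, so T_m = √(T_H·T_C) = √(601.48 × 300.15) = 424.9 K.

T_m ≈ 424.9 K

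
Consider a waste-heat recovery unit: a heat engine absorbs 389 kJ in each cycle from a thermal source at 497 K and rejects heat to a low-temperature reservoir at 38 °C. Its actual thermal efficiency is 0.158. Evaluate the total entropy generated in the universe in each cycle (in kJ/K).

T_C = 38 °C → 38 + 273.15 = 311.15 K.
W = η·Q_H = 0.158 × 389 = 61.46 kJ, so Q_C = Q_H − W = 327.5 kJ.
Entropy balance on the reservoirs: −Q_H/T_H = -0.7827 kJ/K, +Q_C/T_C = 1.053 kJ/K.
ΔS_univ = −Q_H/T_H + Q_C/T_C = 0.2700 kJ/K (> 0, since η = 0.158 < η_Carnot = 0.374).

ΔS_univ ≈ 0.2700 kJ/K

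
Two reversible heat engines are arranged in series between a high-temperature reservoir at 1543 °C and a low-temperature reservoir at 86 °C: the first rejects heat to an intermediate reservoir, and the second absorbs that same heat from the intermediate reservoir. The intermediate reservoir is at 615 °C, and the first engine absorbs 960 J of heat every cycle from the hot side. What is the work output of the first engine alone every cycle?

T_H = 1543 °C → 1543 + 273.15 = 1816.15 K.
T_C = 86 °C → 86 + 273.15 = 359.15 K.
T_m = 615 °C → 615 + 273.15 = 888.15 K.
First-stage efficiency η₁ = 1 − T_m/T_H = 1 − 888.15/1816.15 = 0.5110.
W₁ = η₁·Q_H = 0.5110 × 960 = 491 J.

W₁ ≈ 491 J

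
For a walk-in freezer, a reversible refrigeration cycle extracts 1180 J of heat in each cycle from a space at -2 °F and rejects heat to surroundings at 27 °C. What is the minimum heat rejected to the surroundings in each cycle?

T_H = 27 °C → 27 + 273.15 = 300.15 K.
T_C = -2 °F → (-2 − 32) × 5/9 = -18.89 °C = 254.26 K.
For a reversible cycle Q_H/Q_C = T_H/T_C, so Q_H = Q_C·T_H/T_C = 1180 × 300.15/254.26 = 1390 J.

Q_H ≈ 1390 J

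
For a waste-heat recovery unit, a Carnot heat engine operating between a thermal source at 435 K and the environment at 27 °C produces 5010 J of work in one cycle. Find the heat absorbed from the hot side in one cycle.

T_C = 27 °C → 27 + 273.15 = 300.15 K.
Carnot efficiency: η = 1 − T_C/T_H = 1 − 300.15/435.00 = 0.3100.
Q_H = W/η = 5010/0.3100 = 16160 J.

Q_H ≈ 16160 J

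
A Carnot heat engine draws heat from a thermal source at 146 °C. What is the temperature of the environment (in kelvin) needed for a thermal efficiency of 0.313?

T_C ≈ 288 K

T_H = 146 °C → 146 + 273.15 = 419.15 K.
From η = 1 − T_C/T_H, T_C = T_H·(1 − η) = 419.15 × (1 − 0.313) = 288 K.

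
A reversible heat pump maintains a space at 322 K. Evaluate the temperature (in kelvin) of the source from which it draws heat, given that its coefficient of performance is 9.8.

T_C ≈ 289.1 K

COP_HP = T_H/(T_H − T_C) ⇒ T_C = T_H·(COP_HP − 1)/COP_HP = 322.00 × (9.8 − 1)/9.8 = 289.1 K.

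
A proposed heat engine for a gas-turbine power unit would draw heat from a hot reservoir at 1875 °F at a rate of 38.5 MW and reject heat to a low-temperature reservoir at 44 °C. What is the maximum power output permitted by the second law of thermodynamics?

T_H = 1875 °F → (1875 − 32) × 5/9 = 1023.89 °C = 1297.04 K.
T_C = 44 °C → 44 + 273.15 = 317.15 K.
By the Carnot theorem, η_max = 1 − T_C/T_H = 1 − 317.15/1297.04 = 0.7555.
W_max = η_max · Q_H = 0.7555 × 38.5 = 29.1 MW.

Ẇ_max ≈ 29.1 MW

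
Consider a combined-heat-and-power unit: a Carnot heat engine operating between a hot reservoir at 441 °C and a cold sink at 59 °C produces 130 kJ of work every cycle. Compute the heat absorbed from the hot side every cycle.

T_H = 441 °C → 441 + 273.15 = 714.15 K.
T_C = 59 °C → 59 + 273.15 = 332.15 K.
Carnot efficiency: η = 1 − T_C/T_H = 1 − 332.15/714.15 = 0.5349.
Q_H = W/η = 130/0.5349 = 243 kJ.

Q_H ≈ 243 kJ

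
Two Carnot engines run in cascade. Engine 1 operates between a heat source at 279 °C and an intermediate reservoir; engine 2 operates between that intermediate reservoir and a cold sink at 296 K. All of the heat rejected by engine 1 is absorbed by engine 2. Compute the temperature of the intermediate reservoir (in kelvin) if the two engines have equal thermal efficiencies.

T_H = 279 °C → 279 + 273.15 = 552.15 K.
Equal efficiencies require 1 − T_m/T_H = 1 − T_C/T_m, i.e. T_m/T_H = T_C/T_m, so T_m = √(T_H·T_C) = √(552.15 × 296.00) = 404 K.

T_m ≈ 404 K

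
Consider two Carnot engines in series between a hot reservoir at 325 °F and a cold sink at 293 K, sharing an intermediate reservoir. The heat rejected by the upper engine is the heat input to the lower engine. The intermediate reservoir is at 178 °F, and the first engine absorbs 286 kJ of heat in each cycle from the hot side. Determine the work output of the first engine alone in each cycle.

T_H = 325 °F → (325 − 32) × 5/9 = 162.78 °C = 435.93 K.
T_m = 178 °F → (178 − 32) × 5/9 = 81.11 °C = 354.26 K.
First-stage efficiency η₁ = 1 − T_m/T_H = 1 − 354.26/435.93 = 0.1873.
W₁ = η₁·Q_H = 0.1873 × 286 = 53.6 kJ.

W₁ ≈ 53.6 kJ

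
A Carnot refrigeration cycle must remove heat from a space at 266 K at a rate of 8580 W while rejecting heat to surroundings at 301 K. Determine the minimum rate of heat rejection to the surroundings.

For a reversible cycle Q_H/Q_C = T_H/T_C, so Q_H = Q_C·T_H/T_C = 8580 × 301.00/266.00 = 9709 W.

Q̇_H ≈ 9709 W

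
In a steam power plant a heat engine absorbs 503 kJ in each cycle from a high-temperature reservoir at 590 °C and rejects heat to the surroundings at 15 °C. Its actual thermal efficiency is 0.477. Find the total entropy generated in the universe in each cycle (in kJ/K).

ΔS_univ ≈ 0.330 kJ/K

T_H = 590 °C → 590 + 273.15 = 863.15 K.
T_C = 15 °C → 15 + 273.15 = 288.15 K.
W = η·Q_H = 0.477 × 503 = 239.9 kJ, so Q_C = Q_H − W = 263.1 kJ.
Entropy balance on the reservoirs: −Q_H/T_H = -0.5827 kJ/K, +Q_C/T_C = 0.9130 kJ/K.
ΔS_univ = −Q_H/T_H + Q_C/T_C = 0.330 kJ/K (> 0, since η = 0.477 < η_Carnot = 0.666).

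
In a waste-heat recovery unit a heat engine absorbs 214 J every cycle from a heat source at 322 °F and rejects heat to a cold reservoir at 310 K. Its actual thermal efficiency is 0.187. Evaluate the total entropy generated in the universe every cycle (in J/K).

T_H = 322 °F → (322 − 32) × 5/9 = 161.11 °C = 434.26 K.
W = η·Q_H = 0.187 × 214 = 40.02 J, so Q_C = Q_H − W = 174.0 J.
The hot reservoir loses entropy Q_H/T_H = 214/434.26 = 0.4928 J/K; the cold reservoir gains Q_C/T_C = 174.0/310.00 = 0.5612 J/K.
ΔS_univ = −Q_H/T_H + Q_C/T_C = 0.0684 J/K (> 0, since η = 0.187 < η_Carnot = 0.286).

ΔS_univ ≈ 0.0684 J/K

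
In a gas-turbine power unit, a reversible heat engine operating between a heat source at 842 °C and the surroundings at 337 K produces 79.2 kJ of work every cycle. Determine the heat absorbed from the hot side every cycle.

Q_H ≈ 113 kJ

T_H = 842 °C → 842 + 273.15 = 1115.15 K.
The Carnot efficiency is η = 1 − T_C/T_H = 1 − 337.00/1115.15 = 0.6978.
Q_H = W/η = 79.2/0.6978 = 113 kJ.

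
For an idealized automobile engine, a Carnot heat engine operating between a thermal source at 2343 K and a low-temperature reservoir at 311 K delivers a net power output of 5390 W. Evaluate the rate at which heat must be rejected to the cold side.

Q̇_C ≈ 825 W

For a reversible engine, η = 1 − T_C/T_H = 1 − 311.00/2343.00 = 0.8673.
Since Q_C/Q_H = T_C/T_H and Q_H = W/η, Q_C = W·T_C/(T_H − T_C) = 5390 × 311.00/2032.00 = 825 W.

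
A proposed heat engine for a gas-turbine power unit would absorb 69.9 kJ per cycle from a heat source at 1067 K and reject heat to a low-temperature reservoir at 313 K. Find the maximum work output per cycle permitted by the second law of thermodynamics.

W_max ≈ 49.4 kJ

By the Carnot theorem, η_max = 1 − T_C/T_H = 1 − 313.00/1067.00 = 0.7067.
W_max = η_max · Q_H = 0.7067 × 69.9 = 49.4 kJ.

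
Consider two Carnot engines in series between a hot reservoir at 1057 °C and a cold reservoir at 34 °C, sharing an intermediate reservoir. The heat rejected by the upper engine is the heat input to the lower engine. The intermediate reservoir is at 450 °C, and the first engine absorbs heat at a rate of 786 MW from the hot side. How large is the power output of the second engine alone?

Ẇ₂ ≈ 246 MW

T_H = 1057 °C → 1057 + 273.15 = 1330.15 K.
T_C = 34 °C → 34 + 273.15 = 307.15 K.
T_m = 450 °C → 450 + 273.15 = 723.15 K.
Heat entering the second stage: Q_m = Q_H·(T_m/T_H) = 786 × 723.15/1330.15 = 427 MW.
Second-stage efficiency η₂ = 1 − T_C/T_m = 1 − 307.15/723.15 = 0.5753, so W₂ = η₂·Q_m = 246 MW.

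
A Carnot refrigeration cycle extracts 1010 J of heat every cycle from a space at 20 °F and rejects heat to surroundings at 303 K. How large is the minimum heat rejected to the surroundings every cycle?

Q_H ≈ 1150 J

T_C = 20 °F → (20 − 32) × 5/9 = -6.67 °C = 266.48 K.
For a reversible cycle Q_H/Q_C = T_H/T_C, so Q_H = Q_C·T_H/T_C = 1010 × 303.00/266.48 = 1150 J.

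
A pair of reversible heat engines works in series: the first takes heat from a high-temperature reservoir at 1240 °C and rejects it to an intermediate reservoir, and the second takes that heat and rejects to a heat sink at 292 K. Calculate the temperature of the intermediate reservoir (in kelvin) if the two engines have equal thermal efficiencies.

T_m ≈ 664.7 K

T_H = 1240 °C → 1240 + 273.15 = 1513.15 K.
Equal efficiencies require 1 − T_m/T_H = 1 − T_C/T_m, i.e. T_m/T_H = T_C/T_m, so T_m = √(T_H·T_C) = √(1513.15 × 292.00) = 664.7 K.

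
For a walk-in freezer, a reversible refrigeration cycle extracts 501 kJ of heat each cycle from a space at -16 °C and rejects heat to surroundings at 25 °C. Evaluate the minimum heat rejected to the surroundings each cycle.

Q_H ≈ 581 kJ

T_H = 25 °C → 25 + 273.15 = 298.15 K.
T_C = -16 °C → -16 + 273.15 = 257.15 K.
For a reversible cycle Q_H/Q_C = T_H/T_C, so Q_H = Q_C·T_H/T_C = 501 × 298.15/257.15 = 581 kJ.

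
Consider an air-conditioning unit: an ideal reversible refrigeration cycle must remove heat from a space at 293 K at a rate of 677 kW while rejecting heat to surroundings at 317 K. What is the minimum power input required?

For a reversible refrigerator, COP_R = T_C/(T_H − T_C) = 293.00/24.00 = 12.2083.
W = Q_C/COP_R = 677/12.2083 = 55.5 kW.

Ẇ_in ≈ 55.5 kW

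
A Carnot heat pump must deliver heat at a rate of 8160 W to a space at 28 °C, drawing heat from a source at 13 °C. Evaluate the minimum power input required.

Ẇ_in ≈ 406 W

T_H = 28 °C → 28 + 273.15 = 301.15 K.
T_C = 13 °C → 13 + 273.15 = 286.15 K.
COP_HP = T_H/(T_H − T_C) = 301.15/15.00 = 20.0767.
W = Q_H/COP_HP = 8160/20.0767 = 406 W.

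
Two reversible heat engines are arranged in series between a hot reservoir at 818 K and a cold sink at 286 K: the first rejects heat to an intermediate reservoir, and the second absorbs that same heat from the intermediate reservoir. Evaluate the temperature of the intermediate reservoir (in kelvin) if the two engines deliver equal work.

T_m ≈ 552.0 K

For reversible stages Q_m = Q_H·(T_m/T_H). Setting W₁ = Q_H(1 − T_m/T_H) equal to W₂ = Q_m(1 − T_C/T_m) = Q_H·(T_m − T_C)/T_H gives T_H − T_m = T_m − T_C, so T_m = (T_H + T_C)/2 = (818.00 + 286.00)/2 = 552.0 K.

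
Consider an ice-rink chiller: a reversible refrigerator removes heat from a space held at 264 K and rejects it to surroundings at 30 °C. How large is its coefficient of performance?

T_H = 30 °C → 30 + 273.15 = 303.15 K.
Carnot COP: COP_R = T_C/(T_H − T_C) = 264.00/(303.15 − 264.00) = 6.74.

COP_R ≈ 6.74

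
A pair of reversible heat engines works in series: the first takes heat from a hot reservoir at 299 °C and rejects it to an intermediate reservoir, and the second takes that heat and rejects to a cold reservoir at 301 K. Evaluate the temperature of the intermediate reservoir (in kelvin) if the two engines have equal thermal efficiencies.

T_H = 299 °C → 299 + 273.15 = 572.15 K.
Equal efficiencies require 1 − T_m/T_H = 1 − T_C/T_m, i.e. T_m/T_H = T_C/T_m, so T_m = √(T_H·T_C) = √(572.15 × 301.00) = 415 K.

T_m ≈ 415 K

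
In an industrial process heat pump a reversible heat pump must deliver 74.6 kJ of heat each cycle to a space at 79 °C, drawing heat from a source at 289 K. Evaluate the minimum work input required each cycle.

T_H = 79 °C → 79 + 273.15 = 352.15 K.
The Carnot heat-pump COP is COP_HP = T_H/(T_H − T_C) = 352.15/63.15 = 5.5764.
W = Q_H/COP_HP = 74.6/5.5764 = 13.38 kJ.

W_in ≈ 13.38 kJ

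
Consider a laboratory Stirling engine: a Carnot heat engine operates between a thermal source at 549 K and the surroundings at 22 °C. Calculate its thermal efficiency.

η ≈ 0.462

T_C = 22 °C → 22 + 273.15 = 295.15 K.
The Carnot efficiency is η = 1 − T_C/T_H = 1 − 295.15/549.00 = 0.462.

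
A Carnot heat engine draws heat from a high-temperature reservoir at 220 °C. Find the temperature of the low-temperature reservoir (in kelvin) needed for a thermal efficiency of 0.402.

T_C ≈ 295 K

T_H = 220 °C → 220 + 273.15 = 493.15 K.
From η = 1 − T_C/T_H, T_C = T_H·(1 − η) = 493.15 × (1 − 0.402) = 295 K.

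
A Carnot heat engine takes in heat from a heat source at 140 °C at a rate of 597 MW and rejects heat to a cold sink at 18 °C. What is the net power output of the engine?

Ẇ ≈ 176 MW

T_H = 140 °C → 140 + 273.15 = 413.15 K.
T_C = 18 °C → 18 + 273.15 = 291.15 K.
η_rev = 1 − T_C/T_H = 1 − 291.15/413.15 = 0.2953.
W = η·Q_H = 0.2953 × 597 = 176 MW.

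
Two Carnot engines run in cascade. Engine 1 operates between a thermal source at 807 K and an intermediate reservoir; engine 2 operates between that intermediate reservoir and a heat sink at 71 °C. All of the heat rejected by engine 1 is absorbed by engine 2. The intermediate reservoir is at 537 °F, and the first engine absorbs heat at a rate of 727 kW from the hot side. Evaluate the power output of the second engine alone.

Ẇ₂ ≈ 189 kW

T_C = 71 °C → 71 + 273.15 = 344.15 K.
T_m = 537 °F → (537 − 32) × 5/9 = 280.56 °C = 553.71 K.
Heat entering the second stage: Q_m = Q_H·(T_m/T_H) = 727 × 553.71/807.00 = 499 kW.
Second-stage efficiency η₂ = 1 − T_C/T_m = 1 − 344.15/553.71 = 0.3785, so W₂ = η₂·Q_m = 189 kW.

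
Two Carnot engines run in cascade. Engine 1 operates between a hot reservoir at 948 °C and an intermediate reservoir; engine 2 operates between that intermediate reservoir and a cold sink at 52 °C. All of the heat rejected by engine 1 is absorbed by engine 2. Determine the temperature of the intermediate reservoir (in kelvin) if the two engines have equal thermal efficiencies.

T_H = 948 °C → 948 + 273.15 = 1221.15 K.
T_C = 52 °C → 52 + 273.15 = 325.15 K.
Equal efficiencies require 1 − T_m/T_H = 1 − T_C/T_m, i.e. T_m/T_H = T_C/T_m, so T_m = √(T_H·T_C) = √(1221.15 × 325.15) = 630 K.

T_m ≈ 630 K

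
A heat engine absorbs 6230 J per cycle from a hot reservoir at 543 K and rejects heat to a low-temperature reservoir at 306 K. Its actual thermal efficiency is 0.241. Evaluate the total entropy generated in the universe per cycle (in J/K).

ΔS_univ ≈ 3.98 J/K

W = η·Q_H = 0.241 × 6230 = 1501 J, so Q_C = Q_H − W = 4729 J.
The hot reservoir loses entropy Q_H/T_H = 6230/543.00 = 11.47 J/K; the cold reservoir gains Q_C/T_C = 4729/306.00 = 15.45 J/K.
ΔS_univ = −Q_H/T_H + Q_C/T_C = 3.98 J/K (> 0, since η = 0.241 < η_Carnot = 0.436).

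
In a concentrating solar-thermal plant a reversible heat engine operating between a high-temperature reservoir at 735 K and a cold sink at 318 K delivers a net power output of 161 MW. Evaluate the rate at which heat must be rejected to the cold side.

The Carnot efficiency is η = 1 − T_C/T_H = 1 − 318.00/735.00 = 0.5673.
Since Q_C/Q_H = T_C/T_H and Q_H = W/η, Q_C = W·T_C/(T_H − T_C) = 161 × 318.00/417.00 = 123 MW.

Q̇_C ≈ 123 MW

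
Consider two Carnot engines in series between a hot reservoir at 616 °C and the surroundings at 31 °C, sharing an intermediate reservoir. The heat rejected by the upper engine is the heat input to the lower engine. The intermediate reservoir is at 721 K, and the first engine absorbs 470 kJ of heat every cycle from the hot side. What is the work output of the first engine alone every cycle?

W₁ ≈ 88.9 kJ

T_H = 616 °C → 616 + 273.15 = 889.15 K.
T_C = 31 °C → 31 + 273.15 = 304.15 K.
First-stage efficiency η₁ = 1 − T_m/T_H = 1 − 721.00/889.15 = 0.1891.
W₁ = η₁·Q_H = 0.1891 × 470 = 88.9 kJ.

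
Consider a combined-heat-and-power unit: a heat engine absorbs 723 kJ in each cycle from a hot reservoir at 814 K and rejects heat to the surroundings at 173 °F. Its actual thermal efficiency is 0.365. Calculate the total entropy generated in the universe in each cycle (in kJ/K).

T_C = 173 °F → (173 − 32) × 5/9 = 78.33 °C = 351.48 K.
W = η·Q_H = 0.365 × 723 = 263.9 kJ, so Q_C = Q_H − W = 459.1 kJ.
Entropy balance on the reservoirs: −Q_H/T_H = -0.8882 kJ/K, +Q_C/T_C = 1.306 kJ/K.
ΔS_univ = −Q_H/T_H + Q_C/T_C = 0.4180 kJ/K (> 0, since η = 0.365 < η_Carnot = 0.568).

ΔS_univ ≈ 0.4180 kJ/K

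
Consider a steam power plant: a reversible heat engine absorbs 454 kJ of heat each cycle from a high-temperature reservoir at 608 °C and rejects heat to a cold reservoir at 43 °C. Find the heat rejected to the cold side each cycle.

Q_C ≈ 163 kJ

T_H = 608 °C → 608 + 273.15 = 881.15 K.
T_C = 43 °C → 43 + 273.15 = 316.15 K.
η_rev = 1 − T_C/T_H = 1 − 316.15/881.15 = 0.6412.
For a reversible cycle Q_C/Q_H = T_C/T_H, so Q_C = 454 × 316.15/881.15 = 163 kJ.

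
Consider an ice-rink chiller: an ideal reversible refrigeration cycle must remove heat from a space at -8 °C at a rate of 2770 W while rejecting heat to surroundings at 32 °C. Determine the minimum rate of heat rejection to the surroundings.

Q̇_H ≈ 3190 W

T_H = 32 °C → 32 + 273.15 = 305.15 K.
T_C = -8 °C → -8 + 273.15 = 265.15 K.
For a reversible cycle Q_H/Q_C = T_H/T_C, so Q_H = Q_C·T_H/T_C = 2770 × 305.15/265.15 = 3190 W.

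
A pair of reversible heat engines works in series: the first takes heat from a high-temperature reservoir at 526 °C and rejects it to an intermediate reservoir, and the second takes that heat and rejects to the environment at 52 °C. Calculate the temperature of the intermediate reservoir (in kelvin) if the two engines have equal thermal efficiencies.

T_H = 526 °C → 526 + 273.15 = 799.15 K.
T_C = 52 °C → 52 + 273.15 = 325.15 K.
Equal efficiencies require 1 − T_m/T_H = 1 − T_C/T_m, i.e. T_m/T_H = T_C/T_m, so T_m = √(T_H·T_C) = √(799.15 × 325.15) = 510 K.

T_m ≈ 510 K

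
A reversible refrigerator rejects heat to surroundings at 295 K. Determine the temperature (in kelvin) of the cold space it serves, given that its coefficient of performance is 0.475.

T_C ≈ 95.00 K

COP_R = T_C/(T_H − T_C) ⇒ T_C = T_H·COP_R/(1 + COP_R) = 295.00 × 0.475/(1 + 0.475) = 95.00 K.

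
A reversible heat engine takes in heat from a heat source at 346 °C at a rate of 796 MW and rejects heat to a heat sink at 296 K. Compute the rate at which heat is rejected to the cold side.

Q̇_C ≈ 380.5 MW

T_H = 346 °C → 346 + 273.15 = 619.15 K.
Carnot efficiency: η = 1 − T_C/T_H = 1 − 296.00/619.15 = 0.5219.
For a reversible cycle Q_C/Q_H = T_C/T_H, so Q_C = 796 × 296.00/619.15 = 380.5 MW.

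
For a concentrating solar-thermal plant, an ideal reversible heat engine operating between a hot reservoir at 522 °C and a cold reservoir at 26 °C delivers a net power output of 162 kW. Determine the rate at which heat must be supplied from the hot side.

Q̇_H ≈ 260 kW

T_H = 522 °C → 522 + 273.15 = 795.15 K.
T_C = 26 °C → 26 + 273.15 = 299.15 K.
For a reversible engine, η = 1 − T_C/T_H = 1 − 299.15/795.15 = 0.6238.
Q_H = W/η = 162/0.6238 = 260 kW.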